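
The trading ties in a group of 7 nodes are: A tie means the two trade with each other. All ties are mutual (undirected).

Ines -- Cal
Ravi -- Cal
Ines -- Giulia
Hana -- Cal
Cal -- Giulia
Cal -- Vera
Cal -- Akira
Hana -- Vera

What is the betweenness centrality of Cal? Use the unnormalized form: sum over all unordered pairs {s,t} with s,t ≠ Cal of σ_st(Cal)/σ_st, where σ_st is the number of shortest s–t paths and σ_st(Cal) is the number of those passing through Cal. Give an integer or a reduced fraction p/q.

Pairs whose geodesics pass through Cal — Vera–Ravi: 1; Vera–Akira: 1; Vera–Giulia: 1; Vera–Ines: 1; Hana–Ravi: 1; Hana–Akira: 1; Hana–Giulia: 1; Hana–Ines: 1; Ravi–Akira: 1; Ravi–Giulia: 1; Ravi–Ines: 1; Akira–Giulia: 1; Akira–Ines: 1.
All other pairs contribute 0.
Summing the contributions gives betweenness(Cal) = 13.

13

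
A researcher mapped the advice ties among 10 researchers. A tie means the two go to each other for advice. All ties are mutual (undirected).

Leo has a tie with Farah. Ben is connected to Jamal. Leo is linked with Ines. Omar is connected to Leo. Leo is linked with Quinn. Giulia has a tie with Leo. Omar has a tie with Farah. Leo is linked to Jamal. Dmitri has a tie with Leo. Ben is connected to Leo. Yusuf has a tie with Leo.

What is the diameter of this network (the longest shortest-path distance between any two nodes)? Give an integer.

Eccentricity of each node (its greatest distance to any other): Ben:2, Dmitri:2, Farah:2, Giulia:2, Ines:2, Jamal:2, Leo:1, Omar:2, Quinn:2, Yusuf:2.
The maximum eccentricity is 2, realized for instance by the pair Giulia–Jamal via Giulia – Leo – Jamal. So the diameter is 2.

2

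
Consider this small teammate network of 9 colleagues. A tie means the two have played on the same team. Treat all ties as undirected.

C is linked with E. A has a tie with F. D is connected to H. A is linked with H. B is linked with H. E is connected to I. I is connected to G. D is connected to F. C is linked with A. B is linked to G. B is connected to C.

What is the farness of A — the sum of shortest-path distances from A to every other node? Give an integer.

15

Distances from A: B:2, C:1, D:2, E:2, F:1, G:3, H:1, I:3.
Sum = 2 + 1 + 2 + 2 + 1 + 3 + 1 + 3 = 15.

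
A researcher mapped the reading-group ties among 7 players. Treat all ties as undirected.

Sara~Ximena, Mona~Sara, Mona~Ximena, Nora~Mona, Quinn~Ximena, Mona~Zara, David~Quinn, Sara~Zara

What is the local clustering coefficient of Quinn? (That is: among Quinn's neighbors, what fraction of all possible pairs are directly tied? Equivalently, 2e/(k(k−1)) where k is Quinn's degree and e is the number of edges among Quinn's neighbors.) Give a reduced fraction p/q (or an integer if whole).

0

Quinn's neighbors: David and Ximena (k = 2).
Possible neighbor pairs: C(2,2) = 1. Edges among them: none → e = 0.
Clustering(Quinn) = 0/1.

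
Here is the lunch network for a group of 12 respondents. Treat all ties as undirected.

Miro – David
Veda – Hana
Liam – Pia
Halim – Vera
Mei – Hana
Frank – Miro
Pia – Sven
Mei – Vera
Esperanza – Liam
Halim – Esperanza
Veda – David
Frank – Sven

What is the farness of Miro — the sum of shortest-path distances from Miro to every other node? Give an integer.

Distances from Miro: David:1, Esperanza:5, Frank:1, Halim:6, Hana:3, Liam:4, Mei:4, Pia:3, Sven:2, Veda:2, Vera:5.
Sum = 1 + 5 + 1 + 6 + 3 + 4 + 4 + 3 + 2 + 2 + 5 = 36.

36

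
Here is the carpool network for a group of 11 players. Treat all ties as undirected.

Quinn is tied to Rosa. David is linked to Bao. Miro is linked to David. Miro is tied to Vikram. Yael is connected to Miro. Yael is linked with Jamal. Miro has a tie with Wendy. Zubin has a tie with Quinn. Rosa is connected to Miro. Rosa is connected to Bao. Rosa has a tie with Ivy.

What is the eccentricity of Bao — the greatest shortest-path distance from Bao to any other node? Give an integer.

4

Distances from Bao: David:1, Ivy:2, Jamal:4, Miro:2, Quinn:2, Rosa:1, Vikram:3, Wendy:3, Yael:3, Zubin:3.
The largest is 4 (to Jamal), so the eccentricity of Bao is 4.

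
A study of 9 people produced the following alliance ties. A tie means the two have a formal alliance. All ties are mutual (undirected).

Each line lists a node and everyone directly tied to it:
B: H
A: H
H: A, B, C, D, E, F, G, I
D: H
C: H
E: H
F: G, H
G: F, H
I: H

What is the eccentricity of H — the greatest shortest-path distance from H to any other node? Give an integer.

1

Distances from H: A:1, B:1, C:1, D:1, E:1, F:1, G:1, I:1.
The largest is 1 (to I, E, D, B, A, G, C, and F), so the eccentricity of H is 1.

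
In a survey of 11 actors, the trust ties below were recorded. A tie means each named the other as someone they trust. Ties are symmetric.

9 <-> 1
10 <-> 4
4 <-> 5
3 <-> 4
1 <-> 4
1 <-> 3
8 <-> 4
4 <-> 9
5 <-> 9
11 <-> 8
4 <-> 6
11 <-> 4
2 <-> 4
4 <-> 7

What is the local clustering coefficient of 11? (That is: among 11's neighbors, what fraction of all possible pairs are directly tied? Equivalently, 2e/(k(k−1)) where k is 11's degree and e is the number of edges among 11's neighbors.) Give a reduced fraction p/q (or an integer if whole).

11's neighbors: 4 and 8 (k = 2).
Possible neighbor pairs: C(2,2) = 1. Edges among them: 4–8 → e = 1.
Clustering(11) = 1/1.

1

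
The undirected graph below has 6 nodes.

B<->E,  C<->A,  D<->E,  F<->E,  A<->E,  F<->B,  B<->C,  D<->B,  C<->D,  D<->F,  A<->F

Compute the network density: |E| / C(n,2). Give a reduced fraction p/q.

There are 11 edges and 6 nodes, so the maximum possible is C(6,2) = 15.
Density = 11/15.

11/15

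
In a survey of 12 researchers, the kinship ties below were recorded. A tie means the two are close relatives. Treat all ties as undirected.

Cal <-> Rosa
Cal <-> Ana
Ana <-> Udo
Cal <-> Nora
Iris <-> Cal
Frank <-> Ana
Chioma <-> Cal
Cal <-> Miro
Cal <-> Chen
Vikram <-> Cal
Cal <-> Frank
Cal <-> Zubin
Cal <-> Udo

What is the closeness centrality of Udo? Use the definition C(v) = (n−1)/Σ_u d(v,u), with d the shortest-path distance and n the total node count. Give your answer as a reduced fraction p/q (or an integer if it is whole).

Distances from Udo: Ana:1, Cal:1, Chen:2, Chioma:2, Frank:2, Iris:2, Miro:2, Nora:2, Rosa:2, Vikram:2, Zubin:2. Sum = 20.
n = 12, so closeness = 11/20.

11/20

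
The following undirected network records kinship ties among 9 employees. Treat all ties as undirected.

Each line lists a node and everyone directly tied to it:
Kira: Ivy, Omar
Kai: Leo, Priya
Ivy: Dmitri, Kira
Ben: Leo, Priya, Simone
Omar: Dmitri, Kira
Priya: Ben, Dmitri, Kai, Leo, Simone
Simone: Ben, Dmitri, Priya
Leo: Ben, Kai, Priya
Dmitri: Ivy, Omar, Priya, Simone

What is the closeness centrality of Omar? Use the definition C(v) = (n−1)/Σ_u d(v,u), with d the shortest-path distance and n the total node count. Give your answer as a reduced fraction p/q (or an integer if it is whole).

8/17

Distances from Omar: Ben:3, Dmitri:1, Ivy:2, Kai:3, Kira:1, Leo:3, Priya:2, Simone:2. Sum = 17.
n = 9, so closeness = 8/17.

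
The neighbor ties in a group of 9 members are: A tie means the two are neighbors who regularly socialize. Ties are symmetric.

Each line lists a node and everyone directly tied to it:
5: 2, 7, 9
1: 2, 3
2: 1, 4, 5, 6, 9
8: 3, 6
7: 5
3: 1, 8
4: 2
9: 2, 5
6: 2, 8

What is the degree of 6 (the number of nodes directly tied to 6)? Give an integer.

2

6 is directly tied to 2 and 8. That is 2 neighbors, so the degree of 6 is 2.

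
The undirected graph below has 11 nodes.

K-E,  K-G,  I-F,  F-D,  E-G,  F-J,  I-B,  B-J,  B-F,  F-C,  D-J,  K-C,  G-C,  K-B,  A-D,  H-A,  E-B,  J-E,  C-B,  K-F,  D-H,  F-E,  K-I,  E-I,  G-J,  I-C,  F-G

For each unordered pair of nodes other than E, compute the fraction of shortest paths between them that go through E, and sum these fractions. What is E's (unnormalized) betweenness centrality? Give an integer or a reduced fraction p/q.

31/30

Pairs whose geodesics pass through E — J–K: 1/4; J–I: 1/3; I–G: 1/4; G–B: 1/5.
All other pairs contribute 0.
Summing the contributions gives betweenness(E) = 31/30.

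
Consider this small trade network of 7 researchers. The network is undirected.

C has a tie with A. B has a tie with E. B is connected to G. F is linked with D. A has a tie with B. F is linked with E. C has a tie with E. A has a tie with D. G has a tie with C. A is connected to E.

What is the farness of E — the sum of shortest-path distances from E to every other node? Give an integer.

Distances from E: A:1, B:1, C:1, D:2, F:1, G:2.
Sum = 1 + 1 + 1 + 2 + 1 + 2 = 8.

8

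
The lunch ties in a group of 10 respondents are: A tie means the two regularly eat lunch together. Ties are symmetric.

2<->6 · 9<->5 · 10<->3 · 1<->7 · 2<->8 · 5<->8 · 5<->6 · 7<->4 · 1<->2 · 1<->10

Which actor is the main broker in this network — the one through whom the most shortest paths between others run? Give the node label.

Unnormalized betweenness of each node: 1:24, 2:41/2, 3:0, 4:0, 5:17/2, 6:6, 7:8, 8:6, 9:0, 10:8.
1 has the largest value, 24, making it the main broker — the node through which the most shortest paths run.

1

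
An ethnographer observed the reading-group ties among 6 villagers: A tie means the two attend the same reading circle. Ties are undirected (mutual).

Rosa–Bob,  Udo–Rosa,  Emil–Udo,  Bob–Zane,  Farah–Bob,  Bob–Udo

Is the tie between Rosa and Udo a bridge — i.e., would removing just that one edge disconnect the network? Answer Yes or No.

No

Even without that edge, Rosa still reaches Udo via Rosa – Bob – Udo, so the network stays connected. Not a bridge.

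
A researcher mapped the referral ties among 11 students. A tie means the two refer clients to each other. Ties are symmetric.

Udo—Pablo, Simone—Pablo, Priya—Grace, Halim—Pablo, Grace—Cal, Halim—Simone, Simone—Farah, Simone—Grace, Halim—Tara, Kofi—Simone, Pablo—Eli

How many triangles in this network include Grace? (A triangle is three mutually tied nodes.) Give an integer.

Grace's neighbors are Cal, Priya, and Simone, but none of them are tied to each other, so no triangle contains Grace.

0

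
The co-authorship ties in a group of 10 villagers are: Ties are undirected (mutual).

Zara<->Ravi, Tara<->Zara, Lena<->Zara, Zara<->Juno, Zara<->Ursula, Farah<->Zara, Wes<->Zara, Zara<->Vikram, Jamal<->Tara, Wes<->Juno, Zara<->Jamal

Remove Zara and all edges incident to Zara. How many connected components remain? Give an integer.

7

Without Zara, the remaining ties split the others into: {Juno, Wes}; {Lena}; {Farah}; {Vikram}; {Jamal, Tara}; {Ursula}; {Ravi}.
That's 7 separate components.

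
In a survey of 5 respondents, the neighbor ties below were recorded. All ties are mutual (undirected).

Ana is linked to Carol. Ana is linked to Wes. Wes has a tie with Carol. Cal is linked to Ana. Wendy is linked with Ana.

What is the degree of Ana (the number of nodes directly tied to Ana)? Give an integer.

4

Ana is directly tied to Cal, Carol, Wendy, and Wes. That is 4 neighbors, so the degree of Ana is 4.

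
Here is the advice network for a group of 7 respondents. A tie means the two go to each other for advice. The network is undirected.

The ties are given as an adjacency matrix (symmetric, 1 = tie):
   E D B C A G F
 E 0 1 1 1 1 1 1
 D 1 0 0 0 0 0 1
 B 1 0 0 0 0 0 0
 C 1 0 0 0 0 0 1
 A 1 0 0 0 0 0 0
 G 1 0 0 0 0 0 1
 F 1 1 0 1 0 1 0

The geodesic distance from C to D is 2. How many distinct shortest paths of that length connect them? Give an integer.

2

The shortest distance is 2. The length-2 paths are: C–E–D; C–F–D.
That gives 2 distinct shortest paths.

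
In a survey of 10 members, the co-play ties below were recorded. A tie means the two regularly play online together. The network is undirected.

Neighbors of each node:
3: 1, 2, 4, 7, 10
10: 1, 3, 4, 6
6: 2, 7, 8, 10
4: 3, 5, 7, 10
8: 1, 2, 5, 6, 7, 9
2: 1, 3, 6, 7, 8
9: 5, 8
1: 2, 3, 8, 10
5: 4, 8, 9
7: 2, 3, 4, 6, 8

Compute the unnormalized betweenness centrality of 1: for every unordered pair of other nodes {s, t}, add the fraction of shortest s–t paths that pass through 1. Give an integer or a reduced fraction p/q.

7/4

Pairs whose geodesics pass through 1 — 10–2: 1/3; 10–8: 1/2; 10–9: 1/3; 8–3: 1/3; 3–9: 1/4.
All other pairs contribute 0.
Summing the contributions gives betweenness(1) = 7/4.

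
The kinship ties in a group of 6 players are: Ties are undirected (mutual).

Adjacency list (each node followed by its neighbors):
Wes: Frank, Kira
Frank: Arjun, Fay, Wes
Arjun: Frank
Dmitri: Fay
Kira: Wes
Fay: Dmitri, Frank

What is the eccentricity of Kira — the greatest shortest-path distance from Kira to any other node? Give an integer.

4

Distances from Kira: Arjun:3, Dmitri:4, Fay:3, Frank:2, Wes:1.
The largest is 4 (to Dmitri), so the eccentricity of Kira is 4.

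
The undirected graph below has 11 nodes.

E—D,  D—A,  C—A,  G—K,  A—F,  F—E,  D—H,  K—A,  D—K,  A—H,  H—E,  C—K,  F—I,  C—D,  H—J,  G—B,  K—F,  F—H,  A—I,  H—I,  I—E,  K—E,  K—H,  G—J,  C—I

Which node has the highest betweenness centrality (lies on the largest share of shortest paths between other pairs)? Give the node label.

K

Unnormalized betweenness of each node: A:109/60, B:0, C:47/60, D:59/60, E:31/30, F:11/15, G:97/10, H:118/15, I:79/60, J:4/3, K:433/30.
K has the largest value, 433/30, making it the main broker — the node through which the most shortest paths run.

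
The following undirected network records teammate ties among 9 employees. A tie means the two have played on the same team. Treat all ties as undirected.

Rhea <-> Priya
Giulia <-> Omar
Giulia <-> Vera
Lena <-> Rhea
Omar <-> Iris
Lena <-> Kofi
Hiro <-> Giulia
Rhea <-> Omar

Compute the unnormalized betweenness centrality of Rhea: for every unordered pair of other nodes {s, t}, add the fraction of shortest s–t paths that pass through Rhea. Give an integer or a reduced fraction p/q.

17

Pairs whose geodesics pass through Rhea — Hiro–Kofi: 1; Hiro–Priya: 1; Hiro–Lena: 1; Kofi–Priya: 1; Kofi–Omar: 1; Kofi–Vera: 1; Kofi–Giulia: 1; Kofi–Iris: 1; Priya–Omar: 1; Priya–Vera: 1; Priya–Giulia: 1; Priya–Iris: 1; Priya–Lena: 1; Omar–Lena: 1 … (+3 more pairs).
All other pairs contribute 0.
Summing the contributions gives betweenness(Rhea) = 17.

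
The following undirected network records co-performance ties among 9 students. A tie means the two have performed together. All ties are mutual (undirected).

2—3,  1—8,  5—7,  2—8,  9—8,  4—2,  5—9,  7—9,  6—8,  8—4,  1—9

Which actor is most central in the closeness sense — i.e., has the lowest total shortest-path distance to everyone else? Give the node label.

Farness (sum of distances to all others) for each node — 1:15, 2:15, 3:22, 4:16, 5:19, 6:18, 7:19, 8:11, 9:13.
The smallest farness is 11, for 8, so 8 has the highest closeness.

8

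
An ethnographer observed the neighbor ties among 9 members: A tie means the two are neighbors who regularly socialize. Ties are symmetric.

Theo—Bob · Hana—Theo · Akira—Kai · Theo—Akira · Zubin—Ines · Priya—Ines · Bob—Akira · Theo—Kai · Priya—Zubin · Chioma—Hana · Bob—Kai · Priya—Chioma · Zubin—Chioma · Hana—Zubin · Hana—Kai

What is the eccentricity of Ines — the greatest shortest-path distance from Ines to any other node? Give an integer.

Distances from Ines: Akira:4, Bob:4, Chioma:2, Hana:2, Kai:3, Priya:1, Theo:3, Zubin:1.
The largest is 4 (to Akira and Bob), so the eccentricity of Ines is 4.

4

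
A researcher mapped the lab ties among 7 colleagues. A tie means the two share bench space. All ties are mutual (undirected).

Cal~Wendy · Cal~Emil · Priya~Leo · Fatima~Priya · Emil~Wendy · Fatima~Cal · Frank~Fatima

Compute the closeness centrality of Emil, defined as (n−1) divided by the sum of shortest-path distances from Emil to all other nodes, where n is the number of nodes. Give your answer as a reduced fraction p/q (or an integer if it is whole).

Distances from Emil: Cal:1, Fatima:2, Frank:3, Leo:4, Priya:3, Wendy:1. Sum = 14.
n = 7, so closeness = 6/14 = 3/7.

3/7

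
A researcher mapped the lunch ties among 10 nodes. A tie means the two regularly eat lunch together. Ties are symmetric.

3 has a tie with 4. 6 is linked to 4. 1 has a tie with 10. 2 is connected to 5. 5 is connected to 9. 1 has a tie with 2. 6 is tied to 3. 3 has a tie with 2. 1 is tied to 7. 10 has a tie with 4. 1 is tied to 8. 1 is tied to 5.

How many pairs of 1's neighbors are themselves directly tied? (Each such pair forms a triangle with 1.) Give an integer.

1's neighbors: 2, 5, 7, 8, and 10.
Neighbor pairs that are themselves tied: 1–2–5. Each forms one triangle with 1, for 1 in total.

1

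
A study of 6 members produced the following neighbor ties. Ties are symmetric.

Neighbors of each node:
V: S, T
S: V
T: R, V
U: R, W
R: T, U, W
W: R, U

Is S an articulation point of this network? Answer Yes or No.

Even without S, every remaining node can still reach every other (the residual graph is connected), so S is not a cut vertex.

No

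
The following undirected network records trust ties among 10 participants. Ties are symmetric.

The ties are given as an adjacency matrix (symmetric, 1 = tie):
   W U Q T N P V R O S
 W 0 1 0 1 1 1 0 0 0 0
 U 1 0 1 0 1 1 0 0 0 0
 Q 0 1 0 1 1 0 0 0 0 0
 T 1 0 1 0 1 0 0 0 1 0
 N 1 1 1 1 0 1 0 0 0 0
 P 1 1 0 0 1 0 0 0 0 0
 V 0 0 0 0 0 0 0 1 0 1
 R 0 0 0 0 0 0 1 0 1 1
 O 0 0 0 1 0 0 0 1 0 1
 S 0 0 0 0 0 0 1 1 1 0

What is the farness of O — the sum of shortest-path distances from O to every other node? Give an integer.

17

Distances from O: N:2, P:3, Q:2, R:1, S:1, T:1, U:3, V:2, W:2.
Sum = 2 + 3 + 2 + 1 + 1 + 1 + 3 + 2 + 2 = 17.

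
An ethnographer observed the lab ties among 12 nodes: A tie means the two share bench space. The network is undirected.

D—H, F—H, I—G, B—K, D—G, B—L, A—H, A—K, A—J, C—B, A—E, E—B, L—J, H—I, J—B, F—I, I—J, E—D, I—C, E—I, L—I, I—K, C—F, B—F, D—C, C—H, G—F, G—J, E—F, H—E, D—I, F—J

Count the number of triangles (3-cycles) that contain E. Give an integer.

7

E's neighbors: A, B, D, F, H, and I.
Neighbor pairs that are themselves tied: E–A–H; E–B–F; E–D–H; E–D–I; E–F–H; E–F–I; E–H–I. Each forms one triangle with E, for 7 in total.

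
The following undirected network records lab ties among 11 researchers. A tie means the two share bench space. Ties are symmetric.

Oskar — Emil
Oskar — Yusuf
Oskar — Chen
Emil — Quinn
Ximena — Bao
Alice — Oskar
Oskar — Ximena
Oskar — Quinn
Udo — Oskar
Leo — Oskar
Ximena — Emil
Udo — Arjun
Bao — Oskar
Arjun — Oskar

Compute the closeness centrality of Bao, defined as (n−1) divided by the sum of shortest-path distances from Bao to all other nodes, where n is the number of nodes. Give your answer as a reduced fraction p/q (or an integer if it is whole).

5/9

Distances from Bao: Alice:2, Arjun:2, Chen:2, Emil:2, Leo:2, Oskar:1, Quinn:2, Udo:2, Ximena:1, Yusuf:2. Sum = 18.
n = 11, so closeness = 10/18 = 5/9.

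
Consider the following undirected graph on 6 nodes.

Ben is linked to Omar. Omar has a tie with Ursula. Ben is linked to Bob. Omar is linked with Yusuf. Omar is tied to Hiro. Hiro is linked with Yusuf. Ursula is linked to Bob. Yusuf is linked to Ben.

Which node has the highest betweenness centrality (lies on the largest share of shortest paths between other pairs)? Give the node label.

Unnormalized betweenness of each node: Ben:13/6, Bob:1/2, Hiro:0, Omar:11/3, Ursula:5/6, Yusuf:5/6.
Omar has the largest value, 11/3, making it the main broker — the node through which the most shortest paths run.

Omar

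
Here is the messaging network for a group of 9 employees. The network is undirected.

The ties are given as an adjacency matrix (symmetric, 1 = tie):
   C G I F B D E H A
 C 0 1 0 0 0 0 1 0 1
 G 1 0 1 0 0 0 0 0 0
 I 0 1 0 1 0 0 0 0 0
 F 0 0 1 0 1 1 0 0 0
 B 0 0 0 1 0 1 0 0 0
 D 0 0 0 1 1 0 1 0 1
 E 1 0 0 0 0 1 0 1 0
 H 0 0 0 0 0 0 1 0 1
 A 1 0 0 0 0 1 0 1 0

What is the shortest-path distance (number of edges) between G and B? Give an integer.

One shortest route is G – I – F – B, which uses 3 edges, and at distance 2 from G we only reach {A, E, F}, which does not include B. So d(G,B) = 3.

3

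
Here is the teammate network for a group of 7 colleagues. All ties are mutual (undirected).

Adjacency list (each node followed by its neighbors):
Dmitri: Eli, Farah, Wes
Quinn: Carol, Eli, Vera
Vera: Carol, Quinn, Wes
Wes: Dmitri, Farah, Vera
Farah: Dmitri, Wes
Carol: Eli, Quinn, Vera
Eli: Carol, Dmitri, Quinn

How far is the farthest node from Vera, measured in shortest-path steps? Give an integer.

2

Distances from Vera: Carol:1, Dmitri:2, Eli:2, Farah:2, Quinn:1, Wes:1.
The largest is 2 (to Eli, Farah, and Dmitri), so the eccentricity of Vera is 2.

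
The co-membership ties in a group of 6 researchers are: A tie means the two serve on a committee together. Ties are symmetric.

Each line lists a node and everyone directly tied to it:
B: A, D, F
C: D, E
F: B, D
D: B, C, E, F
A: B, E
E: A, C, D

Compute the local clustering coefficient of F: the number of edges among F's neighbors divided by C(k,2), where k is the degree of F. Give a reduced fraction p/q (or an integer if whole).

F's neighbors: B and D (k = 2).
Possible neighbor pairs: C(2,2) = 1. Edges among them: B–D → e = 1.
Clustering(F) = 1/1.

1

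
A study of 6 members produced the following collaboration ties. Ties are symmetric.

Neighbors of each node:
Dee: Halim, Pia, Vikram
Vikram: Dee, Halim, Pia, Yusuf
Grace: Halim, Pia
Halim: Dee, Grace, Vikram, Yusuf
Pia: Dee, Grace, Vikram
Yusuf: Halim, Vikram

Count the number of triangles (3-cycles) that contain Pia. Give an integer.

1

Pia's neighbors: Dee, Grace, and Vikram.
Neighbor pairs that are themselves tied: Pia–Dee–Vikram. Each forms one triangle with Pia, for 1 in total.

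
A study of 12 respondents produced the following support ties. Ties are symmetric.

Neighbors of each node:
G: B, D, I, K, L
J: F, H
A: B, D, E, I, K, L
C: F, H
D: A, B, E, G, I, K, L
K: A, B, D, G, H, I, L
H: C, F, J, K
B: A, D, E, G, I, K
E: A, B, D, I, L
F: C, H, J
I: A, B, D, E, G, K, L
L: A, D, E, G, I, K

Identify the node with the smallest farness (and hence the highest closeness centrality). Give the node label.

K

Farness (sum of distances to all others) for each node — A:19, B:19, C:28, D:18, E:24, F:27, G:20, H:19, I:18, J:28, K:15, L:19.
The smallest farness is 15, for K, so K has the highest closeness.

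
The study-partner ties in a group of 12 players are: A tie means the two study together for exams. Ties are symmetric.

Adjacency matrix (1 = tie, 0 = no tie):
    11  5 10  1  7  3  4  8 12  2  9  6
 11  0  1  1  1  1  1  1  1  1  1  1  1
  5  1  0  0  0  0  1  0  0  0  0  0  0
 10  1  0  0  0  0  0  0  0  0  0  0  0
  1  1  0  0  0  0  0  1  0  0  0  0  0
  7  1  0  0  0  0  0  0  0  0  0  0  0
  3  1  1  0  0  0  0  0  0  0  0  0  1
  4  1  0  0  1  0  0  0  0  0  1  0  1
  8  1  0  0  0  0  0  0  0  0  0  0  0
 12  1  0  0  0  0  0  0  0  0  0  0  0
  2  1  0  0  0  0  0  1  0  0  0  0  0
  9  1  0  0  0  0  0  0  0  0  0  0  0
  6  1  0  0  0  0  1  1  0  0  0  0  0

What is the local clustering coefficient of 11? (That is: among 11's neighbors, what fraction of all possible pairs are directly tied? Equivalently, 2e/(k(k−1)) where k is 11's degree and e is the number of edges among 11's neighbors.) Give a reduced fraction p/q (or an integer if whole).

11's neighbors: 1, 2, 3, 4, 5, 6, 7, 8, 9, 10, and 12 (k = 11).
Possible neighbor pairs: C(11,2) = 55. Edges among them: 1–4, 2–4, 3–5, 3–6, 4–6 → e = 5.
Clustering(11) = 5/55 = 1/11.

1/11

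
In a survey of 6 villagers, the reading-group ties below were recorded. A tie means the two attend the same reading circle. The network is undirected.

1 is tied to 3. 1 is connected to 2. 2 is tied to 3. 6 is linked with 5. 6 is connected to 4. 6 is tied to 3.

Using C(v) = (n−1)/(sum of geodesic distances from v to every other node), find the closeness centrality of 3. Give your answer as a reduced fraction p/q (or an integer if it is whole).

Distances from 3: 1:1, 2:1, 4:2, 5:2, 6:1. Sum = 7.
n = 6, so closeness = 5/7.

5/7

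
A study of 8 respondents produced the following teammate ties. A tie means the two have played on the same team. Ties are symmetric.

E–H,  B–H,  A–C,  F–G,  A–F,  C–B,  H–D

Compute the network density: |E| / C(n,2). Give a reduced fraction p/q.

1/4

There are 7 edges and 8 nodes, so the maximum possible is C(8,2) = 28.
Density = 7/28 = 1/4.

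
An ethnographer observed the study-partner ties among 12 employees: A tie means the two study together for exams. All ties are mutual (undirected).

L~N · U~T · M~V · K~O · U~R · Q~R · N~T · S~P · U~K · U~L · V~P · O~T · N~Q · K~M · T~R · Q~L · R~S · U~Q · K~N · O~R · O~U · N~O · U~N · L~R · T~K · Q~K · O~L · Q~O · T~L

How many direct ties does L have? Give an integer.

L is directly tied to N, O, Q, R, T, and U. That is 6 neighbors, so the degree of L is 6.

6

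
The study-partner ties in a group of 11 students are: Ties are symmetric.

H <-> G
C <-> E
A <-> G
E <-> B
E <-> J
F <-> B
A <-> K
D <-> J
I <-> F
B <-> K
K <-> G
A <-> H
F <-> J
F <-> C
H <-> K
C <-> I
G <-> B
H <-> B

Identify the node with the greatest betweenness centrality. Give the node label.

B

Unnormalized betweenness of each node: A:0, B:73/3, C:4/3, D:0, E:17/2, F:31/2, G:7/3, H:7/3, I:0, J:28/3, K:7/3.
B has the largest value, 73/3, making it the main broker — the node through which the most shortest paths run.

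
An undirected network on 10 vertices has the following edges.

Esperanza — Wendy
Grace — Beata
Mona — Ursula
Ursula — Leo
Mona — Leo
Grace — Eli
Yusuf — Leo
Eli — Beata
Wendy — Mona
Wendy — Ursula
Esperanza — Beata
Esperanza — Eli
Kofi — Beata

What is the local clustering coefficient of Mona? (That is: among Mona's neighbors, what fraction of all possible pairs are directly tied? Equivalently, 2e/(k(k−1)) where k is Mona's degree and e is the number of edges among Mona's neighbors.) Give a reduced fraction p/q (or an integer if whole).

2/3

Mona's neighbors: Leo, Ursula, and Wendy (k = 3).
Possible neighbor pairs: C(3,2) = 3. Edges among them: Leo–Ursula, Ursula–Wendy → e = 2.
Clustering(Mona) = 2/3.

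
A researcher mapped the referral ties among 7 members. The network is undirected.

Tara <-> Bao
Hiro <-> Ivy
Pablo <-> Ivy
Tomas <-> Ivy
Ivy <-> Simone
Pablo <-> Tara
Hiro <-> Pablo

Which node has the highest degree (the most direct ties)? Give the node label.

Ivy

Degrees — Bao:1, Hiro:2, Ivy:4, Pablo:3, Simone:1, Tara:2, Tomas:1.
The maximum is 4, attained only by Ivy.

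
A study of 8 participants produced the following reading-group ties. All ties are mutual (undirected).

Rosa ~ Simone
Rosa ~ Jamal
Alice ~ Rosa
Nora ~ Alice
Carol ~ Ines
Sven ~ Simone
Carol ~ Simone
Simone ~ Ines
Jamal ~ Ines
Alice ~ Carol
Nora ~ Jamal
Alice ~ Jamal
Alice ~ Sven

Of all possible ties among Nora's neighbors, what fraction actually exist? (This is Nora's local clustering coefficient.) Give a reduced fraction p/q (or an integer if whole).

Nora's neighbors: Alice and Jamal (k = 2).
Possible neighbor pairs: C(2,2) = 1. Edges among them: Alice–Jamal → e = 1.
Clustering(Nora) = 1/1.

1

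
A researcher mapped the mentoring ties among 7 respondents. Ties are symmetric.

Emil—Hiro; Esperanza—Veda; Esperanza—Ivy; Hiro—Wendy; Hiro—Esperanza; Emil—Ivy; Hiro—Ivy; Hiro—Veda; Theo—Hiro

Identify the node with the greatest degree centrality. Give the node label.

Hiro

Degrees — Emil:2, Esperanza:3, Hiro:6, Ivy:3, Theo:1, Veda:2, Wendy:1.
The maximum is 6, attained only by Hiro.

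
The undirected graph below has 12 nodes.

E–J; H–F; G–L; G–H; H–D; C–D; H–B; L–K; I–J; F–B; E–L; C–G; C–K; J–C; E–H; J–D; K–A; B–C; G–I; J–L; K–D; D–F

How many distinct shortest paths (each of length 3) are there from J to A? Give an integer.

3

The shortest distance is 3. The length-3 paths are: J–C–K–A; J–D–K–A; J–L–K–A.
That gives 3 distinct shortest paths.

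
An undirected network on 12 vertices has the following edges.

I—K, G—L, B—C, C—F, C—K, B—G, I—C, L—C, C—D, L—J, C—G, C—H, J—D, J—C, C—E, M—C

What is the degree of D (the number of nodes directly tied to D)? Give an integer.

2

D is directly tied to C and J. That is 2 neighbors, so the degree of D is 2.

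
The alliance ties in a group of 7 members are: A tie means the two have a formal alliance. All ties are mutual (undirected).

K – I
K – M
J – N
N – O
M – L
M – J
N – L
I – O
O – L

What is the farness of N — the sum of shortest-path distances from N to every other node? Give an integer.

10

Distances from N: I:2, J:1, K:3, L:1, M:2, O:1.
Sum = 2 + 1 + 3 + 1 + 2 + 1 = 10.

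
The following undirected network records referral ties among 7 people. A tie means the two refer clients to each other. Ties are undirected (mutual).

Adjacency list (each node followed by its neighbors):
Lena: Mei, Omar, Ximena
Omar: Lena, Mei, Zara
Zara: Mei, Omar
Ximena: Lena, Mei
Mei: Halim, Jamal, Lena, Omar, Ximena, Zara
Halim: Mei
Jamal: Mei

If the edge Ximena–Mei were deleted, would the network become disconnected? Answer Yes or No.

Even without that edge, Ximena still reaches Mei via Ximena – Lena – Mei, so the network stays connected. Not a bridge.

No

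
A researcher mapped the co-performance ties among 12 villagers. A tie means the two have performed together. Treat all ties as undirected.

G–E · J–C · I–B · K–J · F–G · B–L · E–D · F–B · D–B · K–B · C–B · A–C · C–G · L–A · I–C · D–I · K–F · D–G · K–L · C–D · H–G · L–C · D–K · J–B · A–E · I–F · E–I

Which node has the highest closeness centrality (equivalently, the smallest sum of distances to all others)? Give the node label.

Farness (sum of distances to all others) for each node — A:21, B:16, C:15, D:16, E:19, F:19, G:17, H:27, I:18, J:21, K:18, L:19.
The smallest farness is 15, for C, so C has the highest closeness.

C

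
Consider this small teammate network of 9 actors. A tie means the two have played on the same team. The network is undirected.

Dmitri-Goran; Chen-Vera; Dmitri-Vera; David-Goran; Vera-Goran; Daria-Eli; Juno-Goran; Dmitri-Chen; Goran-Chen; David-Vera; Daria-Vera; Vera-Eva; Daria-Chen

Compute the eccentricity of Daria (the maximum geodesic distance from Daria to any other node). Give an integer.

3

Distances from Daria: Chen:1, David:2, Dmitri:2, Eli:1, Eva:2, Goran:2, Juno:3, Vera:1.
The largest is 3 (to Juno), so the eccentricity of Daria is 3.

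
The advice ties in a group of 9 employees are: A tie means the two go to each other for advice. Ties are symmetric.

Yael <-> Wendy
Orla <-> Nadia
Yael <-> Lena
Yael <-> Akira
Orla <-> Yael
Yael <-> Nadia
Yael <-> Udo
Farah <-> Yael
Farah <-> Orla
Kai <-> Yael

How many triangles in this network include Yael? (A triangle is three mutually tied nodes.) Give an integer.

Yael's neighbors: Akira, Farah, Kai, Lena, Nadia, Orla, Udo, and Wendy.
Neighbor pairs that are themselves tied: Yael–Farah–Orla; Yael–Nadia–Orla. Each forms one triangle with Yael, for 2 in total.

2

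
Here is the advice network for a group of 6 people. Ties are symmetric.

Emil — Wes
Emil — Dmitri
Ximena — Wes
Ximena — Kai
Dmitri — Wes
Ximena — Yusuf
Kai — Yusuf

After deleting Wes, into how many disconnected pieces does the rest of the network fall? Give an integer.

2

Without Wes, the remaining ties split the others into: {Dmitri, Emil}; {Kai, Ximena, Yusuf}.
That's 2 separate components.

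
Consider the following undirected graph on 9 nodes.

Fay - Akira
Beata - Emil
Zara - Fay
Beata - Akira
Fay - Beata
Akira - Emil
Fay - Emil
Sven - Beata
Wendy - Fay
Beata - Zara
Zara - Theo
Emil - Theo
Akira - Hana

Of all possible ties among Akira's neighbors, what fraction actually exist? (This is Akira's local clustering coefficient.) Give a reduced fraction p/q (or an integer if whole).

Akira's neighbors: Beata, Emil, Fay, and Hana (k = 4).
Possible neighbor pairs: C(4,2) = 6. Edges among them: Beata–Emil, Beata–Fay, Emil–Fay → e = 3.
Clustering(Akira) = 3/6 = 1/2.

1/2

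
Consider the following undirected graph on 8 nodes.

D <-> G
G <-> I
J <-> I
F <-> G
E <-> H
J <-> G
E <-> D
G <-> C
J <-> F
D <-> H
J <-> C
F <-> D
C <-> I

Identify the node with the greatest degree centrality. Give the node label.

G

Degrees — C:3, D:4, E:2, F:3, G:5, H:2, I:3, J:4.
The maximum is 5, attained only by G.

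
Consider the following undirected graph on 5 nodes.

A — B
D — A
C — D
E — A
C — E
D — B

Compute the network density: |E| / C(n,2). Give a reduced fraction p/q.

3/5

There are 6 edges and 5 nodes, so the maximum possible is C(5,2) = 10.
Density = 6/10 = 3/5.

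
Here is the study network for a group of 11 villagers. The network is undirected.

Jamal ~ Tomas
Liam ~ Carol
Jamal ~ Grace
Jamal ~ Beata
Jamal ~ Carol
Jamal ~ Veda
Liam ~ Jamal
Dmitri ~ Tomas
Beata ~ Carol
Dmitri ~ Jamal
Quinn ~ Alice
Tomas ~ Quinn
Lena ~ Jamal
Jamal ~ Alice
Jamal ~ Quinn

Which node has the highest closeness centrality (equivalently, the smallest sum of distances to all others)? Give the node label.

Jamal

Farness (sum of distances to all others) for each node — Alice:18, Beata:18, Carol:17, Dmitri:18, Grace:19, Jamal:10, Lena:19, Liam:18, Quinn:17, Tomas:17, Veda:19.
The smallest farness is 10, for Jamal, so Jamal has the highest closeness.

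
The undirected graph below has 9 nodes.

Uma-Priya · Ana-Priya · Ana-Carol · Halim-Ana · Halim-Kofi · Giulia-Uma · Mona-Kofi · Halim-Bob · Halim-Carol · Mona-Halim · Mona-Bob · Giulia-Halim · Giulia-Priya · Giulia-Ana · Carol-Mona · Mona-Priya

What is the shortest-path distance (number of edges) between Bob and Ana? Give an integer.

One shortest route is Bob – Halim – Ana, which uses 2 edges, and Bob and Ana are not directly tied, so nothing shorter exists. So d(Bob,Ana) = 2.

2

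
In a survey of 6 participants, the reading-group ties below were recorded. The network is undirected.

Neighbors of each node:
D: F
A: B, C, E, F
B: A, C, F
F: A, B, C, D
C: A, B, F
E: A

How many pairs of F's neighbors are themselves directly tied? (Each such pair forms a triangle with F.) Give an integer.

F's neighbors: A, B, C, and D.
Neighbor pairs that are themselves tied: F–A–B; F–A–C; F–B–C. Each forms one triangle with F, for 3 in total.

3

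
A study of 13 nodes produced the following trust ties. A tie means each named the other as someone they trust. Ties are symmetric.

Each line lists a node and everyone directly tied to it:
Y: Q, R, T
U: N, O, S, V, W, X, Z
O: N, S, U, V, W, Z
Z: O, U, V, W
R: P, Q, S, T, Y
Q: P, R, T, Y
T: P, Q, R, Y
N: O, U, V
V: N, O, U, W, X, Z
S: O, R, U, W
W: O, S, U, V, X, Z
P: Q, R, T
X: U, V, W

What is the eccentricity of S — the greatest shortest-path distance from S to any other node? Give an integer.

2

Distances from S: N:2, O:1, P:2, Q:2, R:1, T:2, U:1, V:2, W:1, X:2, Y:2, Z:2.
The largest is 2 (to P, Q, Y, T, N, V, Z, and X), so the eccentricity of S is 2.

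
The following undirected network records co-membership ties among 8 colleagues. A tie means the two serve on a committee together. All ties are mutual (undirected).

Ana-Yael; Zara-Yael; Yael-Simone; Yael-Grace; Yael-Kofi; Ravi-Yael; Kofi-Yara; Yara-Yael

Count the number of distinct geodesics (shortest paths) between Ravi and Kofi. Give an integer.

The shortest distance is 2, and the only length-2 path is Ravi–Yael–Kofi. So there is exactly 1 shortest path.

1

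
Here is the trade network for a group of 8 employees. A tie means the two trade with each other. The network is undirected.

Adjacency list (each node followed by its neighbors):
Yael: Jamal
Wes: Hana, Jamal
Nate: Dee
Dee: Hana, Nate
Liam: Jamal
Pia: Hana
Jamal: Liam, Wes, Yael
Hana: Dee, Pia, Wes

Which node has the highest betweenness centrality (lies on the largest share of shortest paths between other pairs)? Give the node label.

Hana

Unnormalized betweenness of each node: Dee:6, Hana:14, Jamal:11, Liam:0, Nate:0, Pia:0, Wes:12, Yael:0.
Hana has the largest value, 14, making it the main broker — the node through which the most shortest paths run.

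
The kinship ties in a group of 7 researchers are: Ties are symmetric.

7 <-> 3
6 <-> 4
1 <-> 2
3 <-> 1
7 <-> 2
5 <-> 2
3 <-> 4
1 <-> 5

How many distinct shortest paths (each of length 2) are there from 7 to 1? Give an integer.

The shortest distance is 2. The length-2 paths are: 7–2–1; 7–3–1.
That gives 2 distinct shortest paths.

2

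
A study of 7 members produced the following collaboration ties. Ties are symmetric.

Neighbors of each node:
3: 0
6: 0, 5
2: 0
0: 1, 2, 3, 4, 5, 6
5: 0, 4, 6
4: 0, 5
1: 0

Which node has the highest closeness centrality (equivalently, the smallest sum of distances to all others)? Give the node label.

Farness (sum of distances to all others) for each node — 0:6, 1:11, 2:11, 3:11, 4:10, 5:9, 6:10.
The smallest farness is 6, for 0, so 0 has the highest closeness.

0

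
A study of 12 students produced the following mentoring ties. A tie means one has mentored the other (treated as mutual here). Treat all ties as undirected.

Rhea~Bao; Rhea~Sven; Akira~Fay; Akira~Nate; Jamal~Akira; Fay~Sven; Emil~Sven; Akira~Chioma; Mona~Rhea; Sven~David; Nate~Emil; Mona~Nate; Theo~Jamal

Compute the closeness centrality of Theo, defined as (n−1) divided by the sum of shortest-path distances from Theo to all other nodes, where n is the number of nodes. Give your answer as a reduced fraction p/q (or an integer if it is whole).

11/40

Distances from Theo: Akira:2, Bao:6, Chioma:3, David:5, Emil:4, Fay:3, Jamal:1, Mona:4, Nate:3, Rhea:5, Sven:4. Sum = 40.
n = 12, so closeness = 11/40.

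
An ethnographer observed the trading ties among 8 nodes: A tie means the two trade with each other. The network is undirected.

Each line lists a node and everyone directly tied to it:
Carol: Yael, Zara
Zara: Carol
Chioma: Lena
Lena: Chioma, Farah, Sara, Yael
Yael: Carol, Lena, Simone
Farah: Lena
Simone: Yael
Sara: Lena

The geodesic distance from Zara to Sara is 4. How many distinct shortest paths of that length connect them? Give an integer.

1

The shortest distance is 4, and the only length-4 path is Zara–Carol–Yael–Lena–Sara. So there is exactly 1 shortest path.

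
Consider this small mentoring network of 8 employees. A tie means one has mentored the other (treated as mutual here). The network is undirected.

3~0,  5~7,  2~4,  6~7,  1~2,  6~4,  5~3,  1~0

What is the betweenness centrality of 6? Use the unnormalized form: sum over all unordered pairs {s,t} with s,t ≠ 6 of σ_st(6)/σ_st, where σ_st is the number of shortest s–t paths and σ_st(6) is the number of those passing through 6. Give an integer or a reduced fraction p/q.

Pairs whose geodesics pass through 6 — 4–3: 1/2; 4–5: 1; 4–7: 1; 2–5: 1/2; 2–7: 1; 1–7: 1/2.
All other pairs contribute 0.
Summing the contributions gives betweenness(6) = 9/2.

9/2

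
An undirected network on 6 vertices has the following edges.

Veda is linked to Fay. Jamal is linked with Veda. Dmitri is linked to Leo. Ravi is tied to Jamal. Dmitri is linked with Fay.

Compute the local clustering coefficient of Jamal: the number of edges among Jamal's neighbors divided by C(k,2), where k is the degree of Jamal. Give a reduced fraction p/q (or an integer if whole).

0

Jamal's neighbors: Ravi and Veda (k = 2).
Possible neighbor pairs: C(2,2) = 1. Edges among them: none → e = 0.
Clustering(Jamal) = 0/1.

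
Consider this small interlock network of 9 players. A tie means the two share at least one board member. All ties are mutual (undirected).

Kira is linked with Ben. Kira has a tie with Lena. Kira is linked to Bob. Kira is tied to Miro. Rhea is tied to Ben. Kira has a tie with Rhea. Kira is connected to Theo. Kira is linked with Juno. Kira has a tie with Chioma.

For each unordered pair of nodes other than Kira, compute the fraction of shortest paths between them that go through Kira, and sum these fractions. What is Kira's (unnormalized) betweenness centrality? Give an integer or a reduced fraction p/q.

27

Pairs whose geodesics pass through Kira — Juno–Theo: 1; Juno–Miro: 1; Juno–Bob: 1; Juno–Ben: 1; Juno–Chioma: 1; Juno–Lena: 1; Juno–Rhea: 1; Theo–Miro: 1; Theo–Bob: 1; Theo–Ben: 1; Theo–Chioma: 1; Theo–Lena: 1; Theo–Rhea: 1; Miro–Bob: 1 … (+13 more pairs).
All other pairs contribute 0.
Summing the contributions gives betweenness(Kira) = 27.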